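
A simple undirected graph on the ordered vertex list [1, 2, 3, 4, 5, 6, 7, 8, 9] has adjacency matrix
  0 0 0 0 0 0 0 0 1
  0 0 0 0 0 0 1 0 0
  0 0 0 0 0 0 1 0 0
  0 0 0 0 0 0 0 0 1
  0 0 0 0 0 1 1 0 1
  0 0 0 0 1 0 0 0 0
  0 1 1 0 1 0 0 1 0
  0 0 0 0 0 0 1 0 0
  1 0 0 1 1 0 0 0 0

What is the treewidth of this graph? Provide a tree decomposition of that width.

Treewidth 1.
Bags: B1 = {1, 9}  B2 = {5, 9}  B3 = {5, 7}  B4 = {3, 7}  B5 = {5, 6}  B6 = {4, 9}  B7 = {2, 7}  B8 = {7, 8}
Tree: B1–B2, B2–B3, B3–B4, B3–B5, B2–B6, B3–B7, B7–B8

Every bag has size at most 2, so the width is 2 − 1 = 1 and tw(G) ≤ 1. G has an edge, so its treewidth is at least 1. Therefore the treewidth is 1.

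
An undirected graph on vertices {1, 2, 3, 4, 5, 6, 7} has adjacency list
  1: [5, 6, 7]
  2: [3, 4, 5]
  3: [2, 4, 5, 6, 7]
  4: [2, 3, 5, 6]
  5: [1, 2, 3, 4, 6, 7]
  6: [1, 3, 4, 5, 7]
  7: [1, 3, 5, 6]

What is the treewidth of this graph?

3

A width-3 tree decomposition is:
Bags: B1 = {3, 5, 6, 7}  B2 = {3, 4, 5, 6}  B3 = {1, 5, 6, 7}  B4 = {2, 3, 4, 5}
Tree: B1–B2, B1–B3, B2–B4
Each bag holds 4 vertices, so the decomposition has width 3, which upper-bounds the treewidth. For the lower bound, the 4 vertices {1, 5, 6, 7} are pairwise adjacent, and any tree decomposition puts a clique entirely inside one bag — forcing width ≥ 3. The upper and lower bounds meet at 3, so that is the treewidth.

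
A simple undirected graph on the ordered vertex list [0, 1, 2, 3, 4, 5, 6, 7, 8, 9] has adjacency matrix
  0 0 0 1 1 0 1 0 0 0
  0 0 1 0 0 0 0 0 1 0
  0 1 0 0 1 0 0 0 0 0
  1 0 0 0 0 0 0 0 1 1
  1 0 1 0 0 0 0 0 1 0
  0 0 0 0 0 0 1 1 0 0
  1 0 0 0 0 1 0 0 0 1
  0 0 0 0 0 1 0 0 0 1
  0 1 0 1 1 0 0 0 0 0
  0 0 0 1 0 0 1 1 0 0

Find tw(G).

A width-2 tree decomposition is:
Bags: B1 = {1, 2, 4}  B2 = {1, 4, 8}  B3 = {0, 4, 8}  B4 = {0, 3, 8}  B5 = {0, 3, 6}  B6 = {3, 6, 9}  B7 = {5, 6, 9}  B8 = {5, 7, 9}
Tree: B1–B2, B2–B3, B3–B4, B4–B5, B5–B6, B6–B7, B7–B8
Each bag holds 3 vertices, so the decomposition has width 2, which upper-bounds the treewidth. The edges 2–1–8–4–2 form a cycle, so G is not a tree and its treewidth is at least 2. The upper and lower bounds meet at 2, so that is the treewidth.

2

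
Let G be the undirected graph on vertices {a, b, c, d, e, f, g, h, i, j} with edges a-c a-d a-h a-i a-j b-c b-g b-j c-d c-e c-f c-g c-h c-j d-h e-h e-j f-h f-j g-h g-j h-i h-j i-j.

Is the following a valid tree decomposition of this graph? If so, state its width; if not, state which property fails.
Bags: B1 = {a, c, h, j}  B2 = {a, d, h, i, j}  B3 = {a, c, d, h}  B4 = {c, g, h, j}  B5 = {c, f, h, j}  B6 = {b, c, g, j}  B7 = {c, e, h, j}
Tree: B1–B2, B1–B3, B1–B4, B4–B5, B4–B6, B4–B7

A tree decomposition must satisfy three properties: every vertex lies in some bag; for every edge, both endpoints lie together in some bag; and for every vertex, the bags containing it form a connected subtree. Here bags containing vertex d are not connected in the tree, so the decomposition is invalid.

No — bags containing vertex d are not connected in the tree.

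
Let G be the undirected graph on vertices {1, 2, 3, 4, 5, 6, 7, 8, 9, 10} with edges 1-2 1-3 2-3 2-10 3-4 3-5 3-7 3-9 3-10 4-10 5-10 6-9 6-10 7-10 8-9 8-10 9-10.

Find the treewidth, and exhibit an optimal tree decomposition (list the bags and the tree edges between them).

Treewidth 2.
One optimal decomposition is:
Bags: B1 = {3, 9, 10}  B2 = {2, 3, 10}  B3 = {1, 2, 3}  B4 = {3, 5, 10}  B5 = {3, 7, 10}  B6 = {6, 9, 10}  B7 = {3, 4, 10}  B8 = {8, 9, 10}
Tree: B1–B2, B2–B3, B2–B4, B2–B5, B1–B6, B4–B7, B6–B8

Every bag has size at most 3, so the width is 3 − 1 = 2 and tw(G) ≤ 2. On the other hand G contains the 3-clique {1, 2, 3}. A clique must lie in a single bag of any decomposition, so no decomposition can have width below 2. Therefore the treewidth is 2.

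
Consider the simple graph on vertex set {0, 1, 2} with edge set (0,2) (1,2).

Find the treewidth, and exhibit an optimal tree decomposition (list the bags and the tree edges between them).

Treewidth 1.
One such decomposition:
Bags: B1 = {0, 2}  B2 = {1, 2}
Tree: B1–B2

Each bag holds 2 vertices, so the decomposition has width 1, which upper-bounds the treewidth. Since G has at least one edge (e.g. 0–2), it is not an edgeless graph, so tw(G) ≥ 1. Combining the bounds, tw(G) = 1.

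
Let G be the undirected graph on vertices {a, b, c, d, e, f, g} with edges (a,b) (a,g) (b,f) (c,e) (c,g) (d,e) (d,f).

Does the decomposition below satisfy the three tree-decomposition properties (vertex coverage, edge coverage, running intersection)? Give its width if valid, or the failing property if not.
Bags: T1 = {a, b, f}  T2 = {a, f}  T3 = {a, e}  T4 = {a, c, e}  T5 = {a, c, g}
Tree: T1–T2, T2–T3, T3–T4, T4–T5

No — vertex d appears in no bag.

A tree decomposition must satisfy three properties: every vertex lies in some bag; for every edge, both endpoints lie together in some bag; and for every vertex, the bags containing it form a connected subtree. Here vertex d appears in no bag, so the decomposition is invalid.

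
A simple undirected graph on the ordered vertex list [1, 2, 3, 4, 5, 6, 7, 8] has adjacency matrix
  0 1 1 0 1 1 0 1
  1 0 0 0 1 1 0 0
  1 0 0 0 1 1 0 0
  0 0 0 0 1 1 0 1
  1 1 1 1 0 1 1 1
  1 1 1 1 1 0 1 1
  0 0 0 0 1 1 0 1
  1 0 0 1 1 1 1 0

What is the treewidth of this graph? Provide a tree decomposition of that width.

Treewidth 3.
Bags: B1 = {1, 2, 5, 6}  B2 = {1, 3, 5, 6}  B3 = {1, 5, 6, 8}  B4 = {4, 5, 6, 8}  B5 = {5, 6, 7, 8}
Tree: B1–B2, B2–B3, B3–B4, B4–B5

The largest bag has 4 vertices, giving width 3; this decomposition certifies tw(G) ≤ 3. Conversely, {1, 5, 6, 8} is a clique of size 4, and the vertices of any clique must share a bag in every tree decomposition; so some bag has ≥ 4 vertices and tw(G) ≥ 3. Hence tw(G) = 3 exactly.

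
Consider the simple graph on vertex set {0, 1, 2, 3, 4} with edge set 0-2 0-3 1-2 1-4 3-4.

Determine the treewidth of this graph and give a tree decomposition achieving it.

Treewidth 2.
One such decomposition:
Bags: B1 = {0, 3, 4}  B2 = {0, 2, 4}  B3 = {1, 2, 4}
Tree: B1–B2, B2–B3

Every bag has size at most 3, so the width is 3 − 1 = 2 and tw(G) ≤ 2. The edges 4–3–0–2–1–4 form a cycle, so G is not a tree and its treewidth is at least 2. Therefore the treewidth is 2.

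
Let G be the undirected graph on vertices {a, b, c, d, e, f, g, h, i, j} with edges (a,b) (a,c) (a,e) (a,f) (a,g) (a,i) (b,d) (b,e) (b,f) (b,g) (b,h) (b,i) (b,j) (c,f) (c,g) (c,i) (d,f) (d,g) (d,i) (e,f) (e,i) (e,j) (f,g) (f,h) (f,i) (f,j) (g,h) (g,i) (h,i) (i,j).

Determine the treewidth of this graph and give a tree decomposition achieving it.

Each bag holds 5 vertices, so the decomposition has width 4, which upper-bounds the treewidth. Conversely, {a, c, f, g, i} is a clique of size 5, and the vertices of any clique must share a bag in every tree decomposition; so some bag has ≥ 5 vertices and tw(G) ≥ 4. Hence tw(G) = 4 exactly.

Treewidth 4.
One optimal decomposition is:
Bags: B1 = {a, b, f, g, i}  B2 = {a, b, e, f, i}  B3 = {a, c, f, g, i}  B4 = {b, e, f, i, j}  B5 = {b, f, g, h, i}  B6 = {b, d, f, g, i}
Tree: B1–B2, B1–B3, B2–B4, B1–B5, B1–B6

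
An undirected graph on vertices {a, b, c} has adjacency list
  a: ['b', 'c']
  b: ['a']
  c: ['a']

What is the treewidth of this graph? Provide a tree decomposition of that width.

Treewidth 1.
One optimal decomposition is:
Bags: B1 = {a, b}  B2 = {a, c}
Tree: B1–B2

Each bag holds 2 vertices, so the decomposition has width 1, which upper-bounds the treewidth. G has an edge, so its treewidth is at least 1. Combining the bounds, tw(G) = 1.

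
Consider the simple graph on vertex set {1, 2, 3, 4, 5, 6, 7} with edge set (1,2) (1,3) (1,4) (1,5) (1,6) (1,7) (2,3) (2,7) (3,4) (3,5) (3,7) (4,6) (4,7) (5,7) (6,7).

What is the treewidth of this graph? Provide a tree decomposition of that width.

Treewidth 3.
One such decomposition:
Bags: B1 = {1, 3, 5, 7}  B2 = {1, 3, 4, 7}  B3 = {1, 2, 3, 7}  B4 = {1, 4, 6, 7}
Tree: B1–B2, B2–B3, B2–B4

The largest bag has 4 vertices, giving width 3; this decomposition certifies tw(G) ≤ 3. On the other hand G contains the 4-clique {1, 2, 3, 7}. A clique must lie in a single bag of any decomposition, so no decomposition can have width below 3. The upper and lower bounds meet at 3, so that is the treewidth.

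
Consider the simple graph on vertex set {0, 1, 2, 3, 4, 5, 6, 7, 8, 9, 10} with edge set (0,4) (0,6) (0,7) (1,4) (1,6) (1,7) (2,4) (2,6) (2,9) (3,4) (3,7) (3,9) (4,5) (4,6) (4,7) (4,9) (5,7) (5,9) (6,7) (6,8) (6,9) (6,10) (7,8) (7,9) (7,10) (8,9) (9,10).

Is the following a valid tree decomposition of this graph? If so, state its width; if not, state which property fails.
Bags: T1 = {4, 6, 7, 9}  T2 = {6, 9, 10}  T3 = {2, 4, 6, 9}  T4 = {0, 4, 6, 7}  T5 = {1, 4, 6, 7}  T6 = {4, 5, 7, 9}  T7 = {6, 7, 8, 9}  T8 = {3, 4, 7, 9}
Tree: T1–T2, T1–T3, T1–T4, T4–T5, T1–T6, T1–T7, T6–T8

A tree decomposition must satisfy three properties: every vertex lies in some bag; for every edge, both endpoints lie together in some bag; and for every vertex, the bags containing it form a connected subtree. Here edge (7,10) lies in no bag, so the decomposition is invalid.

No — edge (7,10) lies in no bag.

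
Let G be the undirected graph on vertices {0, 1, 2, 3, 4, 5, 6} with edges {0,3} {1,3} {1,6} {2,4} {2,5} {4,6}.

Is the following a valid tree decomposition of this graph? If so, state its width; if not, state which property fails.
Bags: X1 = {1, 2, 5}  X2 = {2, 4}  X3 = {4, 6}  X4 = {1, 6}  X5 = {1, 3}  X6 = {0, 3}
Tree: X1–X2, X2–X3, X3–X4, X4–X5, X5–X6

No — bags containing vertex 1 are not connected in the tree.

A tree decomposition must satisfy three properties: every vertex lies in some bag; for every edge, both endpoints lie together in some bag; and for every vertex, the bags containing it form a connected subtree. Here bags containing vertex 1 are not connected in the tree, so the decomposition is invalid.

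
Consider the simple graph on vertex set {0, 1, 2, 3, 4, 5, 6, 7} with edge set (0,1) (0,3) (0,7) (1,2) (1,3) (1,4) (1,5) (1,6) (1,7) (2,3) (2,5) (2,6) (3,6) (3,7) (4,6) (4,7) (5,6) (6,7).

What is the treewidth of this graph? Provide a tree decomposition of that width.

Treewidth 3.
Bags: B1 = {1, 4, 6, 7}  B2 = {1, 3, 6, 7}  B3 = {1, 2, 3, 6}  B4 = {0, 1, 3, 7}  B5 = {1, 2, 5, 6}
Tree: B1–B2, B2–B3, B2–B4, B3–B5

Every bag has size at most 4, so the width is 4 − 1 = 3 and tw(G) ≤ 3. On the other hand G contains the 4-clique {0, 1, 3, 7}. A clique must lie in a single bag of any decomposition, so no decomposition can have width below 3. Therefore the treewidth is 3.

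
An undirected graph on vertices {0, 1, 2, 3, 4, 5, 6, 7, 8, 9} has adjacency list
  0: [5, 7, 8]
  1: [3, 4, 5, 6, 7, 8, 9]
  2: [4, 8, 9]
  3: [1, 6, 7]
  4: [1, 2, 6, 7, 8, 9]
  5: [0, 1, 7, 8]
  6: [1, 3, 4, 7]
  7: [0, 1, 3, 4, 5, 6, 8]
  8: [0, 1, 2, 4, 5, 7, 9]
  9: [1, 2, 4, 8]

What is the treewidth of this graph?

A width-3 tree decomposition is:
Bags: B1 = {1, 4, 6, 7}  B2 = {1, 3, 6, 7}  B3 = {1, 4, 7, 8}  B4 = {1, 5, 7, 8}  B5 = {1, 4, 8, 9}  B6 = {0, 5, 7, 8}  B7 = {2, 4, 8, 9}
Tree: B1–B2, B1–B3, B3–B4, B3–B5, B4–B6, B5–B7
Each bag holds 4 vertices, so the decomposition has width 3, which upper-bounds the treewidth. Conversely, {0, 5, 7, 8} is a clique of size 4, and the vertices of any clique must share a bag in every tree decomposition; so some bag has ≥ 4 vertices and tw(G) ≥ 3. The upper and lower bounds meet at 3, so that is the treewidth.

3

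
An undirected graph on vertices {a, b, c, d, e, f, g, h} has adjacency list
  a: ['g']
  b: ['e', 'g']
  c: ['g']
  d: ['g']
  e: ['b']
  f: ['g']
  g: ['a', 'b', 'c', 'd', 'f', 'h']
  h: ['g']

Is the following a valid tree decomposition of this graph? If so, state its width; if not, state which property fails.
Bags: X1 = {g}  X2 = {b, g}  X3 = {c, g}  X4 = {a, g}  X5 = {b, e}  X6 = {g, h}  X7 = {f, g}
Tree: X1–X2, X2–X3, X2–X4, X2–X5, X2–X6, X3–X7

A tree decomposition must satisfy three properties: every vertex lies in some bag; for every edge, both endpoints lie together in some bag; and for every vertex, the bags containing it form a connected subtree. Here vertex d appears in no bag, so the decomposition is invalid.

No — vertex d appears in no bag.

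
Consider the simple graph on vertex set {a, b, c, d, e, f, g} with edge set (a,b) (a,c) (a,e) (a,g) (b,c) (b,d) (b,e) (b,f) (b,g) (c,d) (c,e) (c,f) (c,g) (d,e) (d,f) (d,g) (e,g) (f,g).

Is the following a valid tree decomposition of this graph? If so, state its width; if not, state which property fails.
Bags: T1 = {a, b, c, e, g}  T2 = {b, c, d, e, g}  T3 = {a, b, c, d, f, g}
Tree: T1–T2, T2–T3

No — bags containing vertex a are not connected in the tree.

A tree decomposition must satisfy three properties: every vertex lies in some bag; for every edge, both endpoints lie together in some bag; and for every vertex, the bags containing it form a connected subtree. Here bags containing vertex a are not connected in the tree, so the decomposition is invalid.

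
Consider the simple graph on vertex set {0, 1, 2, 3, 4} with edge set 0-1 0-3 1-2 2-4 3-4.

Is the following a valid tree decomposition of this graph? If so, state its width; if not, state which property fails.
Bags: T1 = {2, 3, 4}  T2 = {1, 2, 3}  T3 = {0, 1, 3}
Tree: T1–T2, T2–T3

Yes; width 2.

Vertex coverage: the bags together contain {0, 1, 2, 3, 4}, the full vertex set. Edge coverage: each edge of G has both endpoints in at least one bag. Running intersection: for every vertex, the bags containing it form a connected subtree. All three properties hold, so this is a valid tree decomposition of width max|bag| − 1 = 2, and hence tw(G) ≤ 2.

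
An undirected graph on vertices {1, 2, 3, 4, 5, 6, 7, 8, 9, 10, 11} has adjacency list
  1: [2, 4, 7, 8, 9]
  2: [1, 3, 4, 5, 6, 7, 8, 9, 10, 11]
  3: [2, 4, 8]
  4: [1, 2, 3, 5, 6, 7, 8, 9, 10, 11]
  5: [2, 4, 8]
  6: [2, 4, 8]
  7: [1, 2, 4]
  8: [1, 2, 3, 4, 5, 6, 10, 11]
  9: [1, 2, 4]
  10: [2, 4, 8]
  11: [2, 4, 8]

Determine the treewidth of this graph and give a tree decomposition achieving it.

Treewidth 3.
One optimal decomposition is:
Bags: B1 = {2, 4, 5, 8}  B2 = {1, 2, 4, 8}  B3 = {2, 4, 8, 10}  B4 = {1, 2, 4, 7}  B5 = {2, 4, 6, 8}  B6 = {2, 3, 4, 8}  B7 = {2, 4, 8, 11}  B8 = {1, 2, 4, 9}
Tree: B1–B2, B1–B3, B2–B4, B2–B5, B3–B6, B3–B7, B4–B8

Each bag holds 4 vertices, so the decomposition has width 3, which upper-bounds the treewidth. Conversely, {1, 2, 4, 8} is a clique of size 4, and the vertices of any clique must share a bag in every tree decomposition; so some bag has ≥ 4 vertices and tw(G) ≥ 3. The upper and lower bounds meet at 3, so that is the treewidth.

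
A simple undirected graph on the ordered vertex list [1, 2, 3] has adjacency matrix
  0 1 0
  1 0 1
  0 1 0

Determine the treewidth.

1

A width-1 tree decomposition is:
Bags: B1 = {1, 2}  B2 = {2, 3}
Tree: B1–B2
Every bag has size at most 2, so the width is 2 − 1 = 1 and tw(G) ≤ 1. Any graph with an edge has treewidth ≥ 1, and G has the edge 1–2. Combining the bounds, tw(G) = 1.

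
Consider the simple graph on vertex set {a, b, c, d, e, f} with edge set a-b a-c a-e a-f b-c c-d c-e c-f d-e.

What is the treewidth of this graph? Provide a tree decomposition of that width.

Treewidth 2.
Bags: B1 = {a, c, f}  B2 = {a, c, e}  B3 = {a, b, c}  B4 = {c, d, e}
Tree: B1–B2, B2–B3, B2–B4

Each bag holds 3 vertices, so the decomposition has width 2, which upper-bounds the treewidth. For the lower bound, the 3 vertices {c, d, e} are pairwise adjacent, and any tree decomposition puts a clique entirely inside one bag — forcing width ≥ 2. Therefore the treewidth is 2.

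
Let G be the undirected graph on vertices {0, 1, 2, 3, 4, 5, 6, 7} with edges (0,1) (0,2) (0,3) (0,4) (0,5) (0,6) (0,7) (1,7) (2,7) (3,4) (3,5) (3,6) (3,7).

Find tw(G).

A width-2 tree decomposition is:
Bags: B1 = {0, 3, 6}  B2 = {0, 3, 4}  B3 = {0, 3, 5}  B4 = {0, 3, 7}  B5 = {0, 2, 7}  B6 = {0, 1, 7}
Tree: B1–B2, B2–B3, B2–B4, B4–B5, B4–B6
The largest bag has 3 vertices, giving width 2; this decomposition certifies tw(G) ≤ 2. For the lower bound, the 3 vertices {0, 1, 7} are pairwise adjacent, and any tree decomposition puts a clique entirely inside one bag — forcing width ≥ 2. The upper and lower bounds meet at 2, so that is the treewidth.

2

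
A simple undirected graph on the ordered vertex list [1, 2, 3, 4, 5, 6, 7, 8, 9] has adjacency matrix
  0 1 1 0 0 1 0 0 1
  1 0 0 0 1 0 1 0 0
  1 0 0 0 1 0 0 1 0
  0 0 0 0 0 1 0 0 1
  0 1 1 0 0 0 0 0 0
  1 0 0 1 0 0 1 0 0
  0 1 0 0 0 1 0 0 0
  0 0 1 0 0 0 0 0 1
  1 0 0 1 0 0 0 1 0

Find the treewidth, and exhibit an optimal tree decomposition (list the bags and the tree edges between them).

The largest bag has 4 vertices, giving width 3; this decomposition certifies tw(G) ≤ 3. For the lower bound: the 4 vertex sets {4,8,9}, {6}, {1}, {2,3,5,7} are disjoint, each induces a connected subgraph, and every pair is joined by at least one edge of G. Contracting each set to a single vertex therefore yields K_{4} as a minor, and since treewidth is minor-monotone, tw(G) ≥ tw(K_{4}) = 3. Hence tw(G) = 3 exactly.

Treewidth 3.
One such decomposition:
Bags: B1 = {4, 6, 8, 9}  B2 = {1, 6, 8, 9}  B3 = {1, 3, 6, 8}  B4 = {1, 3, 6, 7}  B5 = {1, 2, 3, 7}  B6 = {2, 3, 5, 7}
Tree: B1–B2, B2–B3, B3–B4, B4–B5, B5–B6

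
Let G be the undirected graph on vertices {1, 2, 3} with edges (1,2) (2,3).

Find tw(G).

1

A width-1 tree decomposition is:
Bags: B1 = {2, 3}  B2 = {1, 2}
Tree: B1–B2
Every bag has size at most 2, so the width is 2 − 1 = 1 and tw(G) ≤ 1. Since G has at least one edge (e.g. 2–3), it is not an edgeless graph, so tw(G) ≥ 1. Therefore the treewidth is 1.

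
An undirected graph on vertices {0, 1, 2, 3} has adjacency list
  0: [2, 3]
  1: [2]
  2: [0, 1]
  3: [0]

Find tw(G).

1

A width-1 tree decomposition is:
Bags: B1 = {0, 3}  B2 = {0, 2}  B3 = {1, 2}
Tree: B1–B2, B2–B3
The largest bag has 2 vertices, giving width 1; this decomposition certifies tw(G) ≤ 1. Since G has at least one edge (e.g. 3–0), it is not an edgeless graph, so tw(G) ≥ 1. Combining the bounds, tw(G) = 1.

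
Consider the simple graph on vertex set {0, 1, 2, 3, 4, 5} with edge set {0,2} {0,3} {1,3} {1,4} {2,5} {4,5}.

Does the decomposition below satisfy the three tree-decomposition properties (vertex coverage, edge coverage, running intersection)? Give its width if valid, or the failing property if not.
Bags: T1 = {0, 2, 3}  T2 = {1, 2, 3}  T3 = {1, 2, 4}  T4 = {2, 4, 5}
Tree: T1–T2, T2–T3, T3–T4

Yes; width 2.

Every vertex of G appears in some bag (union = {0, 1, 2, 3, 4, 5}); every edge is covered by a bag; and for each vertex v the set of bags containing v is connected in the bag tree. The decomposition is therefore valid. The largest bag has 3 vertices, so the width is 2.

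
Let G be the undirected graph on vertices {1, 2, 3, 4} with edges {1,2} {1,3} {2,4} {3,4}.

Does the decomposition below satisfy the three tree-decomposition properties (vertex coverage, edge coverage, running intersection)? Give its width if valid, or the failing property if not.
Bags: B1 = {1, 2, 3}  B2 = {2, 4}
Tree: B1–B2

No — edge (3,4) lies in no bag.

A tree decomposition must satisfy three properties: every vertex lies in some bag; for every edge, both endpoints lie together in some bag; and for every vertex, the bags containing it form a connected subtree. Here edge (3,4) lies in no bag, so the decomposition is invalid.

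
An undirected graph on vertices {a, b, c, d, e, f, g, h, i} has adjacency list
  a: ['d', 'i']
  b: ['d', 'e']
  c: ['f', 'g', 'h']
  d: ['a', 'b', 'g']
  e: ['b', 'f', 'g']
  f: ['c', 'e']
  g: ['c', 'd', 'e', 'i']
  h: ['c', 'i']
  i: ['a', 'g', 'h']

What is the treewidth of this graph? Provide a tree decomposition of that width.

Every bag has size at most 4, so the width is 4 − 1 = 3 and tw(G) ≤ 3. For the lower bound: the 4 vertex sets {a,b,d}, {i}, {g}, {c,e,f,h} are disjoint, each induces a connected subgraph, and every pair is joined by at least one edge of G. Contracting each set to a single vertex therefore yields K_{4} as a minor, and since treewidth is minor-monotone, tw(G) ≥ tw(K_{4}) = 3. Therefore the treewidth is 3.

Treewidth 3.
Bags: B1 = {a, b, d, i}  B2 = {b, d, g, i}  B3 = {b, e, g, i}  B4 = {e, g, h, i}  B5 = {c, e, g, h}  B6 = {c, e, f, h}
Tree: B1–B2, B2–B3, B3–B4, B4–B5, B5–B6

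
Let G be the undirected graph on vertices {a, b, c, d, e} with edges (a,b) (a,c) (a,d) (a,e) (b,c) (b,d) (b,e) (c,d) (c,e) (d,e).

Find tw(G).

A width-4 tree decomposition is:
Bags: B1 = {a, b, c, d, e}
Tree: (single bag)
With just one bag of size 5, the width is 5 − 1 = 4, so tw(G) ≤ 4. On the other hand G contains the 5-clique {a, b, c, d, e}. A clique must lie in a single bag of any decomposition, so no decomposition can have width below 4. Therefore the treewidth is 4.

4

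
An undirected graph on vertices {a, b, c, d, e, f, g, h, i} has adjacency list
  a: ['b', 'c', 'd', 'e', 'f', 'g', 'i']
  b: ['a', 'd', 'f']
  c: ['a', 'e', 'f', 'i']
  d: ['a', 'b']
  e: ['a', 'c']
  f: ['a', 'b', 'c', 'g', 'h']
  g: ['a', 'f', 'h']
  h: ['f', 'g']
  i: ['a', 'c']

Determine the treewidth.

2

A width-2 tree decomposition is:
Bags: B1 = {a, b, f}  B2 = {a, f, g}  B3 = {a, c, f}  B4 = {a, b, d}  B5 = {a, c, e}  B6 = {a, c, i}  B7 = {f, g, h}
Tree: B1–B2, B1–B3, B1–B4, B3–B5, B5–B6, B2–B7
Each bag holds 3 vertices, so the decomposition has width 2, which upper-bounds the treewidth. Conversely, {f, g, h} is a clique of size 3, and the vertices of any clique must share a bag in every tree decomposition; so some bag has ≥ 3 vertices and tw(G) ≥ 2. The upper and lower bounds meet at 2, so that is the treewidth.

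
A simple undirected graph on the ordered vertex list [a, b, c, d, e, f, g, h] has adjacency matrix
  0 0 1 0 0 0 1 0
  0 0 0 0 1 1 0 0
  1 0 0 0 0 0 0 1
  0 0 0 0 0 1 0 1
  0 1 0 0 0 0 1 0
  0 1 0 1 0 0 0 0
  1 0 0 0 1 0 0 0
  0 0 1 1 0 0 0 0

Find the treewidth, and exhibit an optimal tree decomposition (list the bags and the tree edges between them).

The largest bag has 3 vertices, giving width 2; this decomposition certifies tw(G) ≤ 2. The edges e–g–a–c–h–d–f–b–e form a cycle, so G is not a tree and its treewidth is at least 2. Combining the bounds, tw(G) = 2.

Treewidth 2.
One optimal decomposition is:
Bags: B1 = {a, e, g}  B2 = {a, c, e}  B3 = {c, e, h}  B4 = {d, e, h}  B5 = {d, e, f}  B6 = {b, e, f}
Tree: B1–B2, B2–B3, B3–B4, B4–B5, B5–B6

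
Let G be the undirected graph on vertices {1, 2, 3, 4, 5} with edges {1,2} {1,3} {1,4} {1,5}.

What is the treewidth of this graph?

A width-1 tree decomposition is:
Bags: B1 = {1, 5}  B2 = {1, 2}  B3 = {1, 3}  B4 = {1, 4}
Tree: B1–B2, B1–B3, B1–B4
Each bag holds 2 vertices, so the decomposition has width 1, which upper-bounds the treewidth. Any graph with an edge has treewidth ≥ 1, and G has the edge 1–5. Hence tw(G) = 1 exactly.

1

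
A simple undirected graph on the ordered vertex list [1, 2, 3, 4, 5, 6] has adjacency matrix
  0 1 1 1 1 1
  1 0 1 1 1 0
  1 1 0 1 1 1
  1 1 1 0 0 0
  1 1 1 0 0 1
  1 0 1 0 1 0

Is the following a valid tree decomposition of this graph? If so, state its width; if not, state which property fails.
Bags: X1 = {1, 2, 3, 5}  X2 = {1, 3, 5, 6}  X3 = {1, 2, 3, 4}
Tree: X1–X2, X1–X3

Yes; width 3.

Vertex coverage: the bags together contain {1, 2, 3, 4, 5, 6}, the full vertex set. Edge coverage: each edge of G has both endpoints in at least one bag. Running intersection: for every vertex, the bags containing it form a connected subtree. All three properties hold, so this is a valid tree decomposition of width max|bag| − 1 = 3, and hence tw(G) ≤ 3.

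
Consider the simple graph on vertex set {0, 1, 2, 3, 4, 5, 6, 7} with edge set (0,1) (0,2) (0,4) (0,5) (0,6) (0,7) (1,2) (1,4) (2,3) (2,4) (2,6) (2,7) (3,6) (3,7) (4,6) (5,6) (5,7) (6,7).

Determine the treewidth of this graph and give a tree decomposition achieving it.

The largest bag has 4 vertices, giving width 3; this decomposition certifies tw(G) ≤ 3. For the lower bound, the 4 vertices {0, 1, 2, 4} are pairwise adjacent, and any tree decomposition puts a clique entirely inside one bag — forcing width ≥ 3. Therefore the treewidth is 3.

Treewidth 3.
One optimal decomposition is:
Bags: B1 = {0, 2, 6, 7}  B2 = {0, 2, 4, 6}  B3 = {0, 1, 2, 4}  B4 = {2, 3, 6, 7}  B5 = {0, 5, 6, 7}
Tree: B1–B2, B2–B3, B1–B4, B1–B5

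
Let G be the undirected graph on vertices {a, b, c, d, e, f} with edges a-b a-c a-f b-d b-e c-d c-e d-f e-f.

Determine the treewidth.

A width-3 tree decomposition is:
Bags: B1 = {a, b, d, e}  B2 = {a, c, d, e}  B3 = {a, d, e, f}
Tree: B1–B2, B2–B3
Every bag has size at most 4, so the width is 4 − 1 = 3 and tw(G) ≤ 3. For the lower bound: the 4 vertex sets {b,d}, {a,c}, {e}, {f} are disjoint, each induces a connected subgraph, and every pair is joined by at least one edge of G. Contracting each set to a single vertex therefore yields K_{4} as a minor, and since treewidth is minor-monotone, tw(G) ≥ tw(K_{4}) = 3. The upper and lower bounds meet at 3, so that is the treewidth.

3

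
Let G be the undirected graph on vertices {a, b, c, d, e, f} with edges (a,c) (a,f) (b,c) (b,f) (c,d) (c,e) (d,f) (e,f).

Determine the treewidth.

2

A width-2 tree decomposition is:
Bags: B1 = {c, e, f}  B2 = {a, c, f}  B3 = {b, c, f}  B4 = {c, d, f}
Tree: B1–B2, B2–B3, B3–B4
The largest bag has 3 vertices, giving width 2; this decomposition certifies tw(G) ≤ 2. For the lower bound, G contains the cycle f–e–c–a–f, so G is not a forest; only forests have treewidth ≤ 1, hence tw(G) ≥ 2. Combining the bounds, tw(G) = 2.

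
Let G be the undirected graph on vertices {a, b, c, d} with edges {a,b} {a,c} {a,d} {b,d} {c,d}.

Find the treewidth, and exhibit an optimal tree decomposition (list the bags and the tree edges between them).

The largest bag has 3 vertices, giving width 2; this decomposition certifies tw(G) ≤ 2. For the lower bound, the 3 vertices {a, c, d} are pairwise adjacent, and any tree decomposition puts a clique entirely inside one bag — forcing width ≥ 2. Therefore the treewidth is 2.

Treewidth 2.
Bags: B1 = {a, c, d}  B2 = {a, b, d}
Tree: B1–B2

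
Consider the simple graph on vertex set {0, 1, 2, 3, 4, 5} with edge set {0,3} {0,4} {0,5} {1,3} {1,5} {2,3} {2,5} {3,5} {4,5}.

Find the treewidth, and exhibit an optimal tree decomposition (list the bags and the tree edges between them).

Each bag holds 3 vertices, so the decomposition has width 2, which upper-bounds the treewidth. For the lower bound, the 3 vertices {0, 3, 5} are pairwise adjacent, and any tree decomposition puts a clique entirely inside one bag — forcing width ≥ 2. The upper and lower bounds meet at 2, so that is the treewidth.

Treewidth 2.
Bags: B1 = {0, 3, 5}  B2 = {0, 4, 5}  B3 = {2, 3, 5}  B4 = {1, 3, 5}
Tree: B1–B2, B1–B3, B3–B4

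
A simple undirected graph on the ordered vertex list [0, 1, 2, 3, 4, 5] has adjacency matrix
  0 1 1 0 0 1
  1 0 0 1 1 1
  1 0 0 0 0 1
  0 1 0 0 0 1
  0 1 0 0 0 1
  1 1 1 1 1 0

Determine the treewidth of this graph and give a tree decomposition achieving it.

Each bag holds 3 vertices, so the decomposition has width 2, which upper-bounds the treewidth. On the other hand G contains the 3-clique {0, 1, 5}. A clique must lie in a single bag of any decomposition, so no decomposition can have width below 2. Therefore the treewidth is 2.

Treewidth 2.
One optimal decomposition is:
Bags: B1 = {0, 1, 5}  B2 = {1, 3, 5}  B3 = {1, 4, 5}  B4 = {0, 2, 5}
Tree: B1–B2, B2–B3, B1–B4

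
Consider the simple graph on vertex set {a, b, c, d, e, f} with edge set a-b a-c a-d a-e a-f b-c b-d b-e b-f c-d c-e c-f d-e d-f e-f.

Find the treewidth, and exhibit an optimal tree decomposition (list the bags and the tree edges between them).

Treewidth 5.
One such decomposition:
Bags: B1 = {a, b, c, d, e, f}
Tree: (single bag)

A single bag containing all 6 vertices is trivially a valid decomposition of width 5. Conversely, {a, b, c, d, e, f} is a clique of size 6, and the vertices of any clique must share a bag in every tree decomposition; so some bag has ≥ 6 vertices and tw(G) ≥ 5. The upper and lower bounds meet at 5, so that is the treewidth.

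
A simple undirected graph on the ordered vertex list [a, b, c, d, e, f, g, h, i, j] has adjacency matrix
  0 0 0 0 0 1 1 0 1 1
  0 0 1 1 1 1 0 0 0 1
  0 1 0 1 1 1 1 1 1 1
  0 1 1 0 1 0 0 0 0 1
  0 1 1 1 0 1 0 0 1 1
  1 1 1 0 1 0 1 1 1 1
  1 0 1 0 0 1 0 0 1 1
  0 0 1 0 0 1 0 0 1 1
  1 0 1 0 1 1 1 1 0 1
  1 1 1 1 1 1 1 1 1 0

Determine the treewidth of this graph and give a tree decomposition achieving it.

Treewidth 4.
One optimal decomposition is:
Bags: B1 = {c, f, g, i, j}  B2 = {a, f, g, i, j}  B3 = {c, e, f, i, j}  B4 = {b, c, e, f, j}  B5 = {c, f, h, i, j}  B6 = {b, c, d, e, j}
Tree: B1–B2, B1–B3, B3–B4, B1–B5, B4–B6

Every bag has size at most 5, so the width is 5 − 1 = 4 and tw(G) ≤ 4. On the other hand G contains the 5-clique {b, c, d, e, j}. A clique must lie in a single bag of any decomposition, so no decomposition can have width below 4. Therefore the treewidth is 4.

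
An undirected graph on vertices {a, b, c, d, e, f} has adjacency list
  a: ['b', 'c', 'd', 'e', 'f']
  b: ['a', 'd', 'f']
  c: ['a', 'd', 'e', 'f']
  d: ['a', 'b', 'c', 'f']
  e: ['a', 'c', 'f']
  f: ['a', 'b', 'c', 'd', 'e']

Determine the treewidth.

3

A width-3 tree decomposition is:
Bags: B1 = {a, b, d, f}  B2 = {a, c, d, f}  B3 = {a, c, e, f}
Tree: B1–B2, B2–B3
Every bag has size at most 4, so the width is 4 − 1 = 3 and tw(G) ≤ 3. Conversely, {a, c, d, f} is a clique of size 4, and the vertices of any clique must share a bag in every tree decomposition; so some bag has ≥ 4 vertices and tw(G) ≥ 3. Therefore the treewidth is 3.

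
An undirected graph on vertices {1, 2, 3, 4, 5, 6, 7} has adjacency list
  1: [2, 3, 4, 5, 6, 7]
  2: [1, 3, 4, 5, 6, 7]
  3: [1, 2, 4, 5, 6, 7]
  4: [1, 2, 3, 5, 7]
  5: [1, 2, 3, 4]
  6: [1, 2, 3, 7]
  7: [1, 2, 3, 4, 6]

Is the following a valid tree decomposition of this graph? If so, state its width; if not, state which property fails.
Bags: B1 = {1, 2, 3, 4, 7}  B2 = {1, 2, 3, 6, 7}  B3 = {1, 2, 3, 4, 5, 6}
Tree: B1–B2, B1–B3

A tree decomposition must satisfy three properties: every vertex lies in some bag; for every edge, both endpoints lie together in some bag; and for every vertex, the bags containing it form a connected subtree. Here bags containing vertex 6 are not connected in the tree, so the decomposition is invalid.

No — bags containing vertex 6 are not connected in the tree.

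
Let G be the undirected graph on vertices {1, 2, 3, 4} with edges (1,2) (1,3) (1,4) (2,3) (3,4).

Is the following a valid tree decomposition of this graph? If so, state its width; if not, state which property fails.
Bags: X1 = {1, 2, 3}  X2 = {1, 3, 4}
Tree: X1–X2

Yes; width 2.

Checking the three conditions: (i) the bags cover all of {1, 2, 3, 4}; (ii) for each edge, some bag contains both endpoints; (iii) the bags containing any fixed vertex form a subtree. All hold, so the decomposition is valid with width 3 − 1 = 2.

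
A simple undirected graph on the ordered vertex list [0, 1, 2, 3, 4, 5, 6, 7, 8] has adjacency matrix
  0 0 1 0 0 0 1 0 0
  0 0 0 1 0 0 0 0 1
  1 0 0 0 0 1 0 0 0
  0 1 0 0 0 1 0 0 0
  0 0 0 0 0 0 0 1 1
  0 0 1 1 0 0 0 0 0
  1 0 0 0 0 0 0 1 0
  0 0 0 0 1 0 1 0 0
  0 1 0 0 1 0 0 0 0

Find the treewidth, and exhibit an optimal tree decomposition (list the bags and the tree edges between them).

Every bag has size at most 3, so the width is 3 − 1 = 2 and tw(G) ≤ 2. The edges 3–5–2–0–6–7–4–8–1–3 form a cycle, so G is not a tree and its treewidth is at least 2. Hence tw(G) = 2 exactly.

Treewidth 2.
Bags: B1 = {2, 3, 5}  B2 = {0, 2, 3}  B3 = {0, 3, 6}  B4 = {3, 6, 7}  B5 = {3, 4, 7}  B6 = {3, 4, 8}  B7 = {1, 3, 8}
Tree: B1–B2, B2–B3, B3–B4, B4–B5, B5–B6, B6–B7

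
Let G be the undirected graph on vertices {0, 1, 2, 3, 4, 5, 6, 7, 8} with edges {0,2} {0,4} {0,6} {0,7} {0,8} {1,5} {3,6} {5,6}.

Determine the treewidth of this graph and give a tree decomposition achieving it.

Treewidth 1.
One optimal decomposition is:
Bags: B1 = {0, 8}  B2 = {0, 6}  B3 = {0, 2}  B4 = {5, 6}  B5 = {1, 5}  B6 = {0, 7}  B7 = {3, 6}  B8 = {0, 4}
Tree: B1–B2, B2–B3, B2–B4, B4–B5, B3–B6, B2–B7, B3–B8

The largest bag has 2 vertices, giving width 1; this decomposition certifies tw(G) ≤ 1. Since G has at least one edge (e.g. 8–0), it is not an edgeless graph, so tw(G) ≥ 1. Therefore the treewidth is 1.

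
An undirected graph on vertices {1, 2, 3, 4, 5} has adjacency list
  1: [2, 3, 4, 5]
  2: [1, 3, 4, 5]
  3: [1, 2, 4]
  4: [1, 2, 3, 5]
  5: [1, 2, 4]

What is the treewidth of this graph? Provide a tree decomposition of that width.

Treewidth 3.
One optimal decomposition is:
Bags: B1 = {1, 2, 4, 5}  B2 = {1, 2, 3, 4}
Tree: B1–B2

Each bag holds 4 vertices, so the decomposition has width 3, which upper-bounds the treewidth. Conversely, {1, 2, 3, 4} is a clique of size 4, and the vertices of any clique must share a bag in every tree decomposition; so some bag has ≥ 4 vertices and tw(G) ≥ 3. Hence tw(G) = 3 exactly.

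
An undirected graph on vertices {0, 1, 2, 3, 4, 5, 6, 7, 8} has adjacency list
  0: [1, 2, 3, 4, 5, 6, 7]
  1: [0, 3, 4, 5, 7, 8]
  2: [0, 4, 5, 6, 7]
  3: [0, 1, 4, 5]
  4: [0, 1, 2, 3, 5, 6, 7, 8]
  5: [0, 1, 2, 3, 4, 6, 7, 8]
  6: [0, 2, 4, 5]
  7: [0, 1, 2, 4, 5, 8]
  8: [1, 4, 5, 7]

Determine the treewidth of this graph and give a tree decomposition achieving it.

Treewidth 4.
Bags: B1 = {0, 2, 4, 5, 7}  B2 = {0, 1, 4, 5, 7}  B3 = {1, 4, 5, 7, 8}  B4 = {0, 2, 4, 5, 6}  B5 = {0, 1, 3, 4, 5}
Tree: B1–B2, B2–B3, B1–B4, B2–B5

Every bag has size at most 5, so the width is 5 − 1 = 4 and tw(G) ≤ 4. Conversely, {0, 1, 3, 4, 5} is a clique of size 5, and the vertices of any clique must share a bag in every tree decomposition; so some bag has ≥ 5 vertices and tw(G) ≥ 4. Hence tw(G) = 4 exactly.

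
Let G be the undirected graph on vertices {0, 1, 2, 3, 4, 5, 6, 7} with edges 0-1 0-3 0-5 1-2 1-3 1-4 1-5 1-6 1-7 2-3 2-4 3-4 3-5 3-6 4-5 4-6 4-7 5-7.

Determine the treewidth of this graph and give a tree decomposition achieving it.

Each bag holds 4 vertices, so the decomposition has width 3, which upper-bounds the treewidth. On the other hand G contains the 4-clique {0, 1, 3, 5}. A clique must lie in a single bag of any decomposition, so no decomposition can have width below 3. Hence tw(G) = 3 exactly.

Treewidth 3.
One optimal decomposition is:
Bags: B1 = {1, 2, 3, 4}  B2 = {1, 3, 4, 5}  B3 = {1, 3, 4, 6}  B4 = {1, 4, 5, 7}  B5 = {0, 1, 3, 5}
Tree: B1–B2, B1–B3, B2–B4, B2–B5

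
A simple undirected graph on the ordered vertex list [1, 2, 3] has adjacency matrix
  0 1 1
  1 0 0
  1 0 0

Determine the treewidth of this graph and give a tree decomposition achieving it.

Treewidth 1.
One optimal decomposition is:
Bags: B1 = {1, 2}  B2 = {1, 3}
Tree: B1–B2

Every bag has size at most 2, so the width is 2 − 1 = 1 and tw(G) ≤ 1. G has an edge, so its treewidth is at least 1. Combining the bounds, tw(G) = 1.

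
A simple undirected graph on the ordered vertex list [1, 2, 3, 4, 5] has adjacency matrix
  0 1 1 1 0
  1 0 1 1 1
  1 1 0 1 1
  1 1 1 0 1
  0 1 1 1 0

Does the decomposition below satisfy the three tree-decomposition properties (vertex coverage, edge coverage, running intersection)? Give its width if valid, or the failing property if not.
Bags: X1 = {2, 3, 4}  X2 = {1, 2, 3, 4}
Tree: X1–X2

A tree decomposition must satisfy three properties: every vertex lies in some bag; for every edge, both endpoints lie together in some bag; and for every vertex, the bags containing it form a connected subtree. Here vertex 5 appears in no bag, so the decomposition is invalid.

No — vertex 5 appears in no bag.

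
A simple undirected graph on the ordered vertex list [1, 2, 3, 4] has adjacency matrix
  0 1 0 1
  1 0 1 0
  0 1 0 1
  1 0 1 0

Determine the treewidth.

2

A width-2 tree decomposition is:
Bags: B1 = {1, 2, 3}  B2 = {1, 3, 4}
Tree: B1–B2
The largest bag has 3 vertices, giving width 2; this decomposition certifies tw(G) ≤ 2. The edges 3–2–1–4–3 form a cycle, so G is not a tree and its treewidth is at least 2. Combining the bounds, tw(G) = 2.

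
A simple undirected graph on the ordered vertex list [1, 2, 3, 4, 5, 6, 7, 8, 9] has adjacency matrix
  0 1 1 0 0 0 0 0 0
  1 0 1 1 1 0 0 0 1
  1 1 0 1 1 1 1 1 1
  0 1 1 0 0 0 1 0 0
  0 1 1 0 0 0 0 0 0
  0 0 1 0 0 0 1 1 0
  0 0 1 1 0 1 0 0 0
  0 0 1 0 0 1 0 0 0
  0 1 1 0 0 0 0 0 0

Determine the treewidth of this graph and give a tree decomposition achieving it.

The largest bag has 3 vertices, giving width 2; this decomposition certifies tw(G) ≤ 2. On the other hand G contains the 3-clique {3, 6, 8}. A clique must lie in a single bag of any decomposition, so no decomposition can have width below 2. Therefore the treewidth is 2.

Treewidth 2.
One optimal decomposition is:
Bags: B1 = {3, 6, 8}  B2 = {3, 6, 7}  B3 = {3, 4, 7}  B4 = {2, 3, 4}  B5 = {2, 3, 5}  B6 = {2, 3, 9}  B7 = {1, 2, 3}
Tree: B1–B2, B2–B3, B3–B4, B4–B5, B5–B6, B4–B7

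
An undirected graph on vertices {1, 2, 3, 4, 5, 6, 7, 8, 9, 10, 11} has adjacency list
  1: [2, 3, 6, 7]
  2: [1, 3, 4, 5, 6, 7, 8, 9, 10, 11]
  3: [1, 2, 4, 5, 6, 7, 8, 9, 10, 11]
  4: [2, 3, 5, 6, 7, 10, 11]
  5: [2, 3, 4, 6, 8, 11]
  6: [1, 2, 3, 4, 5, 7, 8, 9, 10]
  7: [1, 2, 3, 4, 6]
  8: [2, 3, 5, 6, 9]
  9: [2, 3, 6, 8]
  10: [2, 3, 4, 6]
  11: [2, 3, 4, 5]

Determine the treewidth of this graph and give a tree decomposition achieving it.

Treewidth 4.
Bags: B1 = {2, 3, 4, 5, 6}  B2 = {2, 3, 5, 6, 8}  B3 = {2, 3, 4, 6, 7}  B4 = {2, 3, 6, 8, 9}  B5 = {2, 3, 4, 6, 10}  B6 = {1, 2, 3, 6, 7}  B7 = {2, 3, 4, 5, 11}
Tree: B1–B2, B1–B3, B2–B4, B1–B5, B3–B6, B1–B7

Every bag has size at most 5, so the width is 5 − 1 = 4 and tw(G) ≤ 4. On the other hand G contains the 5-clique {2, 3, 4, 5, 11}. A clique must lie in a single bag of any decomposition, so no decomposition can have width below 4. The upper and lower bounds meet at 4, so that is the treewidth.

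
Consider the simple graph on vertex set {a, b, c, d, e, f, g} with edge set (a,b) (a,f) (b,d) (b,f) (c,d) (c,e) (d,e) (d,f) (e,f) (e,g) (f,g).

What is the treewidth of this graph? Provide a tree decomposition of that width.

Treewidth 2.
One such decomposition:
Bags: B1 = {d, e, f}  B2 = {e, f, g}  B3 = {b, d, f}  B4 = {c, d, e}  B5 = {a, b, f}
Tree: B1–B2, B1–B3, B1–B4, B3–B5

The largest bag has 3 vertices, giving width 2; this decomposition certifies tw(G) ≤ 2. For the lower bound, the 3 vertices {c, d, e} are pairwise adjacent, and any tree decomposition puts a clique entirely inside one bag — forcing width ≥ 2. The upper and lower bounds meet at 2, so that is the treewidth.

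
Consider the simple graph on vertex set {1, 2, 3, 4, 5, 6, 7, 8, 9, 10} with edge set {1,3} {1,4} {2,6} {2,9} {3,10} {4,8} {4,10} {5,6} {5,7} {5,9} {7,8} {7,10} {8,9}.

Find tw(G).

A width-2 tree decomposition is:
Bags: B1 = {2, 5, 6}  B2 = {2, 5, 9}  B3 = {5, 7, 9}  B4 = {7, 8, 9}  B5 = {7, 8, 10}  B6 = {4, 8, 10}  B7 = {3, 4, 10}  B8 = {1, 3, 4}
Tree: B1–B2, B2–B3, B3–B4, B4–B5, B5–B6, B6–B7, B7–B8
The largest bag has 3 vertices, giving width 2; this decomposition certifies tw(G) ≤ 2. The edges 6–2–9–5–6 form a cycle, so G is not a tree and its treewidth is at least 2. The upper and lower bounds meet at 2, so that is the treewidth.

2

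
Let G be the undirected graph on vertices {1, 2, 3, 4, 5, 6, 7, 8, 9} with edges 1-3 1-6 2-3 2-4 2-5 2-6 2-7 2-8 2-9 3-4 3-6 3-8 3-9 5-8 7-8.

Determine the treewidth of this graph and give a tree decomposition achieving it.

Treewidth 2.
Bags: B1 = {2, 3, 8}  B2 = {2, 5, 8}  B3 = {2, 3, 6}  B4 = {2, 3, 9}  B5 = {2, 3, 4}  B6 = {2, 7, 8}  B7 = {1, 3, 6}
Tree: B1–B2, B1–B3, B3–B4, B3–B5, B2–B6, B3–B7

Each bag holds 3 vertices, so the decomposition has width 2, which upper-bounds the treewidth. For the lower bound, the 3 vertices {1, 3, 6} are pairwise adjacent, and any tree decomposition puts a clique entirely inside one bag — forcing width ≥ 2. Combining the bounds, tw(G) = 2.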